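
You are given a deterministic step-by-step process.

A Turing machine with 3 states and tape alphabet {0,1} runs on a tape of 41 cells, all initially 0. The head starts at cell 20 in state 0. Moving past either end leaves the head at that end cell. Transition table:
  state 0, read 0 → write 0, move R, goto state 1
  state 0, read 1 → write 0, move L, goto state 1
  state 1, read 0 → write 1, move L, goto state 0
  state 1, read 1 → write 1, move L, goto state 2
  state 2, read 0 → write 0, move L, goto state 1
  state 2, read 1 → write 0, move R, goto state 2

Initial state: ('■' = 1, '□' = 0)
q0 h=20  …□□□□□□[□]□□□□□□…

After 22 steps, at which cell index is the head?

10

step 0: q0 h=20  …□□□□□□[□]□□□□□□…
step 1: q1 h=21  …□□□□□□[□]□□□□□□…
step 2: q0 h=20  …□□□□□□[□]■□□□□□…
step 3: q1 h=21  …□□□□□□[■]□□□□□□…
step 4: q2 h=20  …□□□□□□[□]■□□□□□…
step 5: q1 h=19  …□□□□□□[□]□■□□□□…
step 6: q0 h=18  …□□□□□□[□]■□■□□□…
step 7: q1 h=19  …□□□□□□[■]□■□□□□…
step 8: q2 h=18  …□□□□□□[□]■□■□□□…
step 9: q1 h=17  …□□□□□□[□]□■□■□□…
step 10: q0 h=16  …□□□□□□[□]■□■□■□…
step 11: q1 h=17  …□□□□□□[■]□■□■□□…
step 12: q2 h=16  …□□□□□□[□]■□■□■□…
step 13: q1 h=15  …□□□□□□[□]□■□■□■…
step 14: q0 h=14  …□□□□□□[□]■□■□■□…
step 15: q1 h=15  …□□□□□□[■]□■□■□■…
step 16: q2 h=14  …□□□□□□[□]■□■□■□…
step 17: q1 h=13  …□□□□□□[□]□■□■□■…
step 18: q0 h=12  …□□□□□□[□]■□■□■□…
step 19: q1 h=13  …□□□□□□[■]□■□■□■…
step 20: q2 h=12  …□□□□□□[□]■□■□■□…
step 21: q1 h=11  …□□□□□□[□]□■□■□■…
step 22: q0 h=10  …□□□□□□[□]■□■□■□…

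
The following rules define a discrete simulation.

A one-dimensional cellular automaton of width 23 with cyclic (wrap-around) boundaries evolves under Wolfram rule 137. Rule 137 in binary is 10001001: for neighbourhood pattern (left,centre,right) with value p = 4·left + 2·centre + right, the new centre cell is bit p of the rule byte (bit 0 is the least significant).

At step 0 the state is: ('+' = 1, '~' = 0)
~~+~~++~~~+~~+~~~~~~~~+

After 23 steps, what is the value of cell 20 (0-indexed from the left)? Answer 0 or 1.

[0] ~~+~~++~~~+~~+~~~~~~~~+
[1] ~~~~~+~~+~~~~~~++++++~~
[2] ++++~~~~~~++++~+++++~~+
[3] +++~~++++~+++~~++++~~~+
[4] ++~~~+++~~++~~~+++~~+~+
[5] +~~+~++~~~+~~+~++~~~~~+
[6] ~~~~~+~~+~~~~~~+~~+++~+
[7] ~+++~~~~~~++++~~~~++~~~
[8] ~++~~++++~+++~~++~+~~++
[9] ~+~~~+++~~++~~~+~~~~~+~
[10] ~~~+~++~~~+~~+~~~+++~~~
[11] ++~~~+~~+~~~~~~+~++~~++
[12] +~~+~~~~~~++++~~~+~~~++
[13] ~~~~~++++~+++~~+~~~+~++
[14] ~+++~+++~~++~~~~~+~~~+~
[15] ~++~~++~~~+~~+++~~~+~~~
[16] ~+~~~+~~+~~~~++~~+~~~++
[17] ~~~+~~~~~~++~+~~~~~+~+~
[18] ++~~~++++~+~~~~+++~~~~~
[19] +~~+~+++~~~~++~++~~+++~
[20] ~~~~~++~~++~+~~+~~~++~~
[21] ++++~+~~~+~~~~~~~+~+~~+
[22] +++~~~~+~~~+++++~~~~~~+
[23] ++~~++~~~+~++++~~++++~+

1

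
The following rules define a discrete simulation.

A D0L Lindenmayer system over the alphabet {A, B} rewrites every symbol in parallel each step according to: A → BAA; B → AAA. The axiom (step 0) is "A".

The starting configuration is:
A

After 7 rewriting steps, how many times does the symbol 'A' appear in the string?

k=0  A
k=1  BAA
k=2  AAABAABAA
k=3  BAABAABAAAAABAABAAAAABAABAA
k=4  AAABAABAAAAABAABAAAAABAABAABAABAABAAAAABAABAAAAABAABAABAABAABAAAAABAABAAAAABAABAA
k=5  BAABAABAAAAABAABAAAAABAABAABAABAABAAAAABAABAAAAABAABAABAAB…ABAABAABAABAAAAABAABAAAAABAABAABAABAABAAAAABAABAAAAABAABAA  (len 243)
k=6  AAABAABAAAAABAABAAAAABAABAABAABAABAAAAABAABAAAAABAABAABAAB…ABAABAABAABAAAAABAABAAAAABAABAABAABAABAAAAABAABAAAAABAABAA  (len 729)
k=7  BAABAABAAAAABAABAAAAABAABAABAABAABAAAAABAABAAAAABAABAABAAB…ABAABAABAABAAAAABAABAAAAABAABAABAABAABAAAAABAABAAAAABAABAA  (len 2187)

1640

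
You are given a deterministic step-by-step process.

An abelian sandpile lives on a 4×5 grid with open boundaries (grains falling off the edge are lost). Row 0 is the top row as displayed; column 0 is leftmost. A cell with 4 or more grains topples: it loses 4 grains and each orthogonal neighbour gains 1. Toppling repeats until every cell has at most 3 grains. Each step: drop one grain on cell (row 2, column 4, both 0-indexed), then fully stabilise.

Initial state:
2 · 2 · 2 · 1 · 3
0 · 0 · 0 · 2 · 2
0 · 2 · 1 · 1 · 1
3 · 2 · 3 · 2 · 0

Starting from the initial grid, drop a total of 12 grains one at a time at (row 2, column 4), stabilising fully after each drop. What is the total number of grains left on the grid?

35

gen 0: 2 · 2 · 2 · 1 · 3
0 · 0 · 0 · 2 · 2
0 · 2 · 1 · 1 · 1
3 · 2 · 3 · 2 · 0
gen 1: 2 · 2 · 2 · 1 · 3
0 · 0 · 0 · 2 · 2
0 · 2 · 1 · 1 · 2
3 · 2 · 3 · 2 · 0
gen 2: 2 · 2 · 2 · 1 · 3
0 · 0 · 0 · 2 · 2
0 · 2 · 1 · 1 · 3
3 · 2 · 3 · 2 · 0
gen 3: 2 · 2 · 2 · 1 · 3
0 · 0 · 0 · 2 · 3
0 · 2 · 1 · 2 · 0
3 · 2 · 3 · 2 · 1
gen 4: 2 · 2 · 2 · 1 · 3
0 · 0 · 0 · 2 · 3
0 · 2 · 1 · 2 · 1
3 · 2 · 3 · 2 · 1
gen 5: 2 · 2 · 2 · 1 · 3
0 · 0 · 0 · 2 · 3
0 · 2 · 1 · 2 · 2
3 · 2 · 3 · 2 · 1
gen 6: 2 · 2 · 2 · 1 · 3
0 · 0 · 0 · 2 · 3
0 · 2 · 1 · 2 · 3
3 · 2 · 3 · 2 · 1
gen 7: 2 · 2 · 2 · 2 · 0
0 · 0 · 0 · 3 · 1
0 · 2 · 1 · 3 · 1
3 · 2 · 3 · 2 · 2
gen 8: 2 · 2 · 2 · 2 · 0
0 · 0 · 0 · 3 · 1
0 · 2 · 1 · 3 · 2
3 · 2 · 3 · 2 · 2
gen 9: 2 · 2 · 2 · 2 · 0
0 · 0 · 0 · 3 · 1
0 · 2 · 1 · 3 · 3
3 · 2 · 3 · 2 · 2
gen 10: 2 · 2 · 2 · 3 · 0
0 · 0 · 1 · 0 · 3
0 · 2 · 2 · 1 · 1
3 · 2 · 3 · 3 · 3
gen 11: 2 · 2 · 2 · 3 · 0
0 · 0 · 1 · 0 · 3
0 · 2 · 2 · 1 · 2
3 · 2 · 3 · 3 · 3
gen 12: 2 · 2 · 2 · 3 · 0
0 · 0 · 1 · 0 · 3
0 · 2 · 2 · 1 · 3
3 · 2 · 3 · 3 · 3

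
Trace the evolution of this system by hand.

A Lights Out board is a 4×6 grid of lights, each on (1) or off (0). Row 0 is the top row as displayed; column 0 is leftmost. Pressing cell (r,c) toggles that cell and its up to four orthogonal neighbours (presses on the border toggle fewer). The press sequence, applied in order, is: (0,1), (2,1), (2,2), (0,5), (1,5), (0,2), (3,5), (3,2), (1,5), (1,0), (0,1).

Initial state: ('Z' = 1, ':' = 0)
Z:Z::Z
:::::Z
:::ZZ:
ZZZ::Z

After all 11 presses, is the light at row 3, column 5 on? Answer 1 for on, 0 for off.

0

gen 0: Z:Z::Z
:::::Z
:::ZZ:
ZZZ::Z
gen 1: :Z:::Z
:Z:::Z
:::ZZ:
ZZZ::Z
gen 2: :Z:::Z
:::::Z
ZZZZZ:
Z:Z::Z
gen 3: :Z:::Z
::Z::Z
Z:::Z:
Z::::Z
gen 4: :Z::Z:
::Z:::
Z:::Z:
Z::::Z
gen 5: :Z::ZZ
::Z:ZZ
Z:::ZZ
Z::::Z
gen 6: ::ZZZZ
::::ZZ
Z:::ZZ
Z::::Z
gen 7: ::ZZZZ
::::ZZ
Z:::Z:
Z:::Z:
gen 8: ::ZZZZ
::::ZZ
Z:Z:Z:
ZZZZZ:
gen 9: ::ZZZ:
::::::
Z:Z:ZZ
ZZZZZ:
gen 10: Z:ZZZ:
ZZ::::
::Z:ZZ
ZZZZZ:
gen 11: :Z:ZZ:
Z:::::
::Z:ZZ
ZZZZZ:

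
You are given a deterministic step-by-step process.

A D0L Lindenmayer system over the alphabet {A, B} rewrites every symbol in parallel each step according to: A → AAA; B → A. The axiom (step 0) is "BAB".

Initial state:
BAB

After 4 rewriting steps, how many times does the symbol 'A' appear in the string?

135

gen 0: BAB
gen 1: AAAAA
gen 2: AAAAAAAAAAAAAAA
gen 3: AAAAAAAAAAAAAAAAAAAAAAAAAAAAAAAAAAAAAAAAAAAAA
gen 4: AAAAAAAAAAAAAAAAAAAAAAAAAAAAAAAAAAAAAAAAAAAAAAAAAAAAAAAAAA…AAAAAAAAAAAAAAAAAAAAAAAAAAAAAAAAAAAAAAAAAAAAAAAAAAAAAAAAAA  (len 135)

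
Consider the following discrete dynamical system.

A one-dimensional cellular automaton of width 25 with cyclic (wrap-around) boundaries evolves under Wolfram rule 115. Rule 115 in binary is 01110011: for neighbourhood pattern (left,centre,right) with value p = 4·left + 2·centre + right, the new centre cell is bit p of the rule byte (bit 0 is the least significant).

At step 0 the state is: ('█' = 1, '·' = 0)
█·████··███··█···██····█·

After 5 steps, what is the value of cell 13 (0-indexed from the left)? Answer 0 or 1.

gen 0: █·████··███··█···██····█·
gen 1: ·█···███··███·███·█████·█
gen 2: █·███··███··██··██····██·
gen 3: ·█··███··███·███·█████·██
gen 4: █·██··███··██··██····██·█
gen 5: ██·███··███·███·█████·██·

1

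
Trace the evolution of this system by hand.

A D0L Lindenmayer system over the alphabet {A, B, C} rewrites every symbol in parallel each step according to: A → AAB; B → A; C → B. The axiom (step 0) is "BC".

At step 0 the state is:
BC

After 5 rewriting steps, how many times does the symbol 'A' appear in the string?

41

t=0: BC
t=1: AB
t=2: AABA
t=3: AABAABAAAB
t=4: AABAABAAABAABAAABAABAABA
t=5: AABAABAAABAABAAABAABAABAAABAABAAABAABAABAAABAABAAABAABAAAB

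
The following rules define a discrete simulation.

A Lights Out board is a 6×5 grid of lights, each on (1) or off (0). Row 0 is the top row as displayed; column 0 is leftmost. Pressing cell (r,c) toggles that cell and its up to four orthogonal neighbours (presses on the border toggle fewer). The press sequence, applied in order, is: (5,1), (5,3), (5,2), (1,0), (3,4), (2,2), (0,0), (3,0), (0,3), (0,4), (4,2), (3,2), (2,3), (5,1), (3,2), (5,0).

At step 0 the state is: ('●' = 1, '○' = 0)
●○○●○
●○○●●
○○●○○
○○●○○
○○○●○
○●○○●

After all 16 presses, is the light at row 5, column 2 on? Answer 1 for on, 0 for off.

1

gen 0: ●○○●○
●○○●●
○○●○○
○○●○○
○○○●○
○●○○●
gen 1: ●○○●○
●○○●●
○○●○○
○○●○○
○●○●○
●○●○●
gen 2: ●○○●○
●○○●●
○○●○○
○○●○○
○●○○○
●○○●○
gen 3: ●○○●○
●○○●●
○○●○○
○○●○○
○●●○○
●●●○○
gen 4: ○○○●○
○●○●●
●○●○○
○○●○○
○●●○○
●●●○○
gen 5: ○○○●○
○●○●●
●○●○●
○○●●●
○●●○●
●●●○○
gen 6: ○○○●○
○●●●●
●●○●●
○○○●●
○●●○●
●●●○○
gen 7: ●●○●○
●●●●●
●●○●●
○○○●●
○●●○●
●●●○○
gen 8: ●●○●○
●●●●●
○●○●●
●●○●●
●●●○●
●●●○○
gen 9: ●●●○●
●●●○●
○●○●●
●●○●●
●●●○●
●●●○○
gen 10: ●●●●○
●●●○○
○●○●●
●●○●●
●●●○●
●●●○○
gen 11: ●●●●○
●●●○○
○●○●●
●●●●●
●○○●●
●●○○○
gen 12: ●●●●○
●●●○○
○●●●●
●○○○●
●○●●●
●●○○○
gen 13: ●●●●○
●●●●○
○●○○○
●○○●●
●○●●●
●●○○○
gen 14: ●●●●○
●●●●○
○●○○○
●○○●●
●●●●●
○○●○○
gen 15: ●●●●○
●●●●○
○●●○○
●●●○●
●●○●●
○○●○○
gen 16: ●●●●○
●●●●○
○●●○○
●●●○●
○●○●●
●●●○○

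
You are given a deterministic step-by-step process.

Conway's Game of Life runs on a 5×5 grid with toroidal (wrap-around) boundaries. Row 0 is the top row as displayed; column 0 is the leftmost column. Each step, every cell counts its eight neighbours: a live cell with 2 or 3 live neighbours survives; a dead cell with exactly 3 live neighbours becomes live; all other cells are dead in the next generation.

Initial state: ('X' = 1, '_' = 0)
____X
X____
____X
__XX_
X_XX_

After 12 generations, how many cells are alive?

0) ____X
X____
____X
__XX_
X_XX_
1) XX_XX
X___X
___XX
_XX__
_XX__
2) ___X_
_XX__
_XXXX
XX___
____X
3) __XX_
XX__X
___XX
_X___
X___X
4) __XX_
XX___
_XXXX
___X_
XXXXX
5) _____
X____
_X_XX
_____
XX___
6) XX___
X___X
X___X
_XX_X
_____
7) XX__X
_____
_____
_X_XX
__X__
8) XX___
X____
_____
__XX_
__X__
9) XX___
XX___
_____
__XX_
__XX_
10) X___X
XX___
_XX__
__XX_
___XX
11) _X_X_
__X_X
X__X_
_X__X
X_X__
12) XX_XX
XXX_X
XXXX_
_XXXX
X_XXX

20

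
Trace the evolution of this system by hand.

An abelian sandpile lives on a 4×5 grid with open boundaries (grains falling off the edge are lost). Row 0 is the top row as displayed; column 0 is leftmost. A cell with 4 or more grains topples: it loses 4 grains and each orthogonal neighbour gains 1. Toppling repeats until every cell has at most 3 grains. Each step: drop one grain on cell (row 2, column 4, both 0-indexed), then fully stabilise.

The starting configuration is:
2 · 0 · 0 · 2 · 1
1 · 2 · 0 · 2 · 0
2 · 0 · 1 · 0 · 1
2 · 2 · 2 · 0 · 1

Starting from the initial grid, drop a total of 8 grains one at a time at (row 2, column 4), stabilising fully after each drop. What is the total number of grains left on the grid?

step 0: 2 · 0 · 0 · 2 · 1
1 · 2 · 0 · 2 · 0
2 · 0 · 1 · 0 · 1
2 · 2 · 2 · 0 · 1
step 1: 2 · 0 · 0 · 2 · 1
1 · 2 · 0 · 2 · 0
2 · 0 · 1 · 0 · 2
2 · 2 · 2 · 0 · 1
step 2: 2 · 0 · 0 · 2 · 1
1 · 2 · 0 · 2 · 0
2 · 0 · 1 · 0 · 3
2 · 2 · 2 · 0 · 1
step 3: 2 · 0 · 0 · 2 · 1
1 · 2 · 0 · 2 · 1
2 · 0 · 1 · 1 · 0
2 · 2 · 2 · 0 · 2
step 4: 2 · 0 · 0 · 2 · 1
1 · 2 · 0 · 2 · 1
2 · 0 · 1 · 1 · 1
2 · 2 · 2 · 0 · 2
step 5: 2 · 0 · 0 · 2 · 1
1 · 2 · 0 · 2 · 1
2 · 0 · 1 · 1 · 2
2 · 2 · 2 · 0 · 2
step 6: 2 · 0 · 0 · 2 · 1
1 · 2 · 0 · 2 · 1
2 · 0 · 1 · 1 · 3
2 · 2 · 2 · 0 · 2
step 7: 2 · 0 · 0 · 2 · 1
1 · 2 · 0 · 2 · 2
2 · 0 · 1 · 2 · 0
2 · 2 · 2 · 0 · 3
step 8: 2 · 0 · 0 · 2 · 1
1 · 2 · 0 · 2 · 2
2 · 0 · 1 · 2 · 1
2 · 2 · 2 · 0 · 3

27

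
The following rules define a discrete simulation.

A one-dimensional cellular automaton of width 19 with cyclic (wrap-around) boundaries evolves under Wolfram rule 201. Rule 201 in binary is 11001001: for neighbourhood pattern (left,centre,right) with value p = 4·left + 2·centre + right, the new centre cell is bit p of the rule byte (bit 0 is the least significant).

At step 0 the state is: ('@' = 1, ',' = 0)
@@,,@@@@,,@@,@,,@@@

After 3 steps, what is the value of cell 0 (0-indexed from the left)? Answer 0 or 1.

t=0: @@,,@@@@,,@@,@,,@@@
t=1: @@,,@@@@,,@@,,,,@@@
t=2: @@,,@@@@,,@@,@@,@@@
t=3: @@,,@@@@,,@@,@@,@@@

1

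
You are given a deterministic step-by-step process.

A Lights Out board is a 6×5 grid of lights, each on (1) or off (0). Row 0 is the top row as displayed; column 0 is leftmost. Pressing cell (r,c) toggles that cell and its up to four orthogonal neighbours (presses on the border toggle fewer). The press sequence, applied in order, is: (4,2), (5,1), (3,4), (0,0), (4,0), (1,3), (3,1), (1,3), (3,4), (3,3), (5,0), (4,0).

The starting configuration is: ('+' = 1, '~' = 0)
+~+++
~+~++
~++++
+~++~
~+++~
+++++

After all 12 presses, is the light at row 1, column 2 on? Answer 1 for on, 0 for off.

step 0: +~+++
~+~++
~++++
+~++~
~+++~
+++++
step 1: +~+++
~+~++
~++++
+~~+~
~~~~~
++~++
step 2: +~+++
~+~++
~++++
+~~+~
~+~~~
~~+++
step 3: +~+++
~+~++
~+++~
+~~~+
~+~~+
~~+++
step 4: ~++++
++~++
~+++~
+~~~+
~+~~+
~~+++
step 5: ~++++
++~++
~+++~
~~~~+
+~~~+
+~+++
step 6: ~++~+
+++~~
~++~~
~~~~+
+~~~+
+~+++
step 7: ~++~+
+++~~
~~+~~
+++~+
++~~+
+~+++
step 8: ~++++
++~++
~~++~
+++~+
++~~+
+~+++
step 9: ~++++
++~++
~~+++
++++~
++~~~
+~+++
step 10: ~++++
++~++
~~+~+
++~~+
++~+~
+~+++
step 11: ~++++
++~++
~~+~+
++~~+
~+~+~
~++++
step 12: ~++++
++~++
~~+~+
~+~~+
+~~+~
+++++

0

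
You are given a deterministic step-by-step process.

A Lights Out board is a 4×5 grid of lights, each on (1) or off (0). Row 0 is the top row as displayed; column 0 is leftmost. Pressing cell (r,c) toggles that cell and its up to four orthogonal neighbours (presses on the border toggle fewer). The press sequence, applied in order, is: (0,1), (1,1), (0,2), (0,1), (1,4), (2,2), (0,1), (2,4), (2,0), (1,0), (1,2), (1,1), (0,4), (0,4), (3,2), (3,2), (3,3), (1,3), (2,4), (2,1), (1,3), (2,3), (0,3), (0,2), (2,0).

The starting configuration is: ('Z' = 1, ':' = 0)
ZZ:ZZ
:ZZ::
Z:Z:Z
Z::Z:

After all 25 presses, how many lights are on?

t=0: ZZ:ZZ
:ZZ::
Z:Z:Z
Z::Z:
t=1: ::ZZZ
::Z::
Z:Z:Z
Z::Z:
t=2: :ZZZZ
ZZ:::
ZZZ:Z
Z::Z:
t=3: ::::Z
ZZZ::
ZZZ:Z
Z::Z:
t=4: ZZZ:Z
Z:Z::
ZZZ:Z
Z::Z:
t=5: ZZZ::
Z:ZZZ
ZZZ::
Z::Z:
t=6: ZZZ::
Z::ZZ
Z::Z:
Z:ZZ:
t=7: :::::
ZZ:ZZ
Z::Z:
Z:ZZ:
t=8: :::::
ZZ:Z:
Z:::Z
Z:ZZZ
t=9: :::::
:Z:Z:
:Z::Z
::ZZZ
t=10: Z::::
Z::Z:
ZZ::Z
::ZZZ
t=11: Z:Z::
ZZZ::
ZZZ:Z
::ZZZ
t=12: ZZZ::
:::::
Z:Z:Z
::ZZZ
t=13: ZZZZZ
::::Z
Z:Z:Z
::ZZZ
t=14: ZZZ::
:::::
Z:Z:Z
::ZZZ
t=15: ZZZ::
:::::
Z:::Z
:Z::Z
t=16: ZZZ::
:::::
Z:Z:Z
::ZZZ
t=17: ZZZ::
:::::
Z:ZZZ
:::::
t=18: ZZZZ:
::ZZZ
Z:Z:Z
:::::
t=19: ZZZZ:
::ZZ:
Z:ZZ:
::::Z
t=20: ZZZZ:
:ZZZ:
:Z:Z:
:Z::Z
t=21: ZZZ::
:Z::Z
:Z:::
:Z::Z
t=22: ZZZ::
:Z:ZZ
:ZZZZ
:Z:ZZ
t=23: ZZ:ZZ
:Z::Z
:ZZZZ
:Z:ZZ
t=24: Z:Z:Z
:ZZ:Z
:ZZZZ
:Z:ZZ
t=25: Z:Z:Z
ZZZ:Z
Z:ZZZ
ZZ:ZZ

15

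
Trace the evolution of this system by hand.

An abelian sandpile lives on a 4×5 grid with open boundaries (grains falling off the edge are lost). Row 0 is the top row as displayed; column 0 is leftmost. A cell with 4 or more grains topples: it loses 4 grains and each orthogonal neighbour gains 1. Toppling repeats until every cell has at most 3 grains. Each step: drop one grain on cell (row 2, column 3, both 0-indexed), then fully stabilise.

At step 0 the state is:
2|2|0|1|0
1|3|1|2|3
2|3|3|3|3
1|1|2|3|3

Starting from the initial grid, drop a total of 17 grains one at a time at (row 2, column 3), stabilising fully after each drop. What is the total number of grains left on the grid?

39

[0] 2|2|0|1|0
1|3|1|2|3
2|3|3|3|3
1|1|2|3|3
[1] 2|3|1|2|1
2|1|1|2|1
3|2|0|1|3
1|3|1|3|1
[2] 2|3|1|2|1
2|1|1|2|1
3|2|0|2|3
1|3|1|3|1
[3] 2|3|1|2|1
2|1|1|2|1
3|2|0|3|3
1|3|1|3|1
[4] 2|3|1|2|1
2|1|1|3|2
3|2|1|2|0
1|3|2|0|3
[5] 2|3|1|2|1
2|1|1|3|2
3|2|1|3|0
1|3|2|0|3
[6] 2|3|1|3|1
2|1|2|0|3
3|2|2|1|1
1|3|2|1|3
[7] 2|3|1|3|1
2|1|2|0|3
3|2|2|2|1
1|3|2|1|3
[8] 2|3|1|3|1
2|1|2|0|3
3|2|2|3|1
1|3|2|1|3
[9] 2|3|1|3|1
2|1|2|1|3
3|2|3|0|2
1|3|2|2|3
[10] 2|3|1|3|1
2|1|2|1|3
3|2|3|1|2
1|3|2|2|3
[11] 2|3|1|3|1
2|1|2|1|3
3|2|3|2|2
1|3|2|2|3
[12] 2|3|1|3|1
2|1|2|1|3
3|2|3|3|2
1|3|2|2|3
[13] 2|3|1|3|1
2|1|3|2|3
3|3|0|1|3
1|3|3|3|3
[14] 2|3|1|3|1
2|1|3|2|3
3|3|0|2|3
1|3|3|3|3
[15] 2|3|1|3|1
2|1|3|2|3
3|3|0|3|3
1|3|3|3|3
[16] 2|3|3|0|3
3|3|1|3|1
0|2|1|0|3
3|1|2|3|1
[17] 2|3|3|0|3
3|3|1|3|1
0|2|1|1|3
3|1|2|3|1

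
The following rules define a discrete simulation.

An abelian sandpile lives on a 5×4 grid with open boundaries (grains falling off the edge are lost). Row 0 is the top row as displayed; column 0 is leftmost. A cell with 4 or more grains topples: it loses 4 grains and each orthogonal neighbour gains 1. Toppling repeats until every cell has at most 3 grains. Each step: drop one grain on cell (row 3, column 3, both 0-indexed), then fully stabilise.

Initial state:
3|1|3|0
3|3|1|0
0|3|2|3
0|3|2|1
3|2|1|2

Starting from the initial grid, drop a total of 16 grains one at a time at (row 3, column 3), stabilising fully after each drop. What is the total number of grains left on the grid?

k=0  3|1|3|0
3|3|1|0
0|3|2|3
0|3|2|1
3|2|1|2
k=1  3|1|3|0
3|3|1|0
0|3|2|3
0|3|2|2
3|2|1|2
k=2  3|1|3|0
3|3|1|0
0|3|2|3
0|3|2|3
3|2|1|2
k=3  3|1|3|0
3|3|1|1
0|3|3|0
0|3|3|1
3|2|1|3
k=4  3|1|3|0
3|3|1|1
0|3|3|0
0|3|3|2
3|2|1|3
k=5  3|1|3|0
3|3|1|1
0|3|3|0
0|3|3|3
3|2|1|3
k=6  0|3|3|0
1|1|3|1
2|2|1|2
1|1|2|2
3|3|3|0
k=7  0|3|3|0
1|1|3|1
2|2|1|2
1|1|2|3
3|3|3|0
k=8  0|3|3|0
1|1|3|1
2|2|1|3
1|1|3|0
3|3|3|1
k=9  0|3|3|0
1|1|3|1
2|2|1|3
1|1|3|1
3|3|3|1
k=10  0|3|3|0
1|1|3|1
2|2|1|3
1|1|3|2
3|3|3|1
k=11  0|3|3|0
1|1|3|1
2|2|1|3
1|1|3|3
3|3|3|1
k=12  0|3|3|0
1|1|3|2
2|2|3|0
2|3|1|2
0|1|1|3
k=13  0|3|3|0
1|1|3|2
2|2|3|0
2|3|1|3
0|1|1|3
k=14  0|3|3|0
1|1|3|2
2|2|3|1
2|3|2|1
0|1|2|0
k=15  0|3|3|0
1|1|3|2
2|2|3|1
2|3|2|2
0|1|2|0
k=16  0|3|3|0
1|1|3|2
2|2|3|1
2|3|2|3
0|1|2|0

34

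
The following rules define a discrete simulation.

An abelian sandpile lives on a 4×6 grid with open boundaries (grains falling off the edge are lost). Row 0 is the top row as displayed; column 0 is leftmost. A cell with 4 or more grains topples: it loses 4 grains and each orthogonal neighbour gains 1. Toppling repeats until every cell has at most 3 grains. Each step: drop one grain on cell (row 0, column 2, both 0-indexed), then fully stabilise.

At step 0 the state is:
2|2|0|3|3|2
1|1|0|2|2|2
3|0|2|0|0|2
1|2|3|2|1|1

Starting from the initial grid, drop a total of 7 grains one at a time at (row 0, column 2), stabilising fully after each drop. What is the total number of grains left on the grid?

39

k=0  2|2|0|3|3|2
1|1|0|2|2|2
3|0|2|0|0|2
1|2|3|2|1|1
k=1  2|2|1|3|3|2
1|1|0|2|2|2
3|0|2|0|0|2
1|2|3|2|1|1
k=2  2|2|2|3|3|2
1|1|0|2|2|2
3|0|2|0|0|2
1|2|3|2|1|1
k=3  2|2|3|3|3|2
1|1|0|2|2|2
3|0|2|0|0|2
1|2|3|2|1|1
k=4  2|3|1|1|0|3
1|1|1|3|3|2
3|0|2|0|0|2
1|2|3|2|1|1
k=5  2|3|2|1|0|3
1|1|1|3|3|2
3|0|2|0|0|2
1|2|3|2|1|1
k=6  2|3|3|1|0|3
1|1|1|3|3|2
3|0|2|0|0|2
1|2|3|2|1|1
k=7  3|0|1|2|0|3
1|2|2|3|3|2
3|0|2|0|0|2
1|2|3|2|1|1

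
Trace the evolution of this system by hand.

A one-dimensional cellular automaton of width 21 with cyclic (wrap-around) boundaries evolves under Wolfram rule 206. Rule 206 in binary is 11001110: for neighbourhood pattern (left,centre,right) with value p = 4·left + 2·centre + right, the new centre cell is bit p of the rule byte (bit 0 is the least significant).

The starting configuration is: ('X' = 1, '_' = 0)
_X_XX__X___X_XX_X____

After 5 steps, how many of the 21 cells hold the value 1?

step 0: _X_XX__X___X_XX_X____
step 1: XX_XX_XX__XX_XX_X____
step 2: XX_XX_XX_XXX_XX_X___X
step 3: XX_XX_XX_XXX_XX_X__XX
step 4: XX_XX_XX_XXX_XX_X_XXX
step 5: XX_XX_XX_XXX_XX_X_XXX

15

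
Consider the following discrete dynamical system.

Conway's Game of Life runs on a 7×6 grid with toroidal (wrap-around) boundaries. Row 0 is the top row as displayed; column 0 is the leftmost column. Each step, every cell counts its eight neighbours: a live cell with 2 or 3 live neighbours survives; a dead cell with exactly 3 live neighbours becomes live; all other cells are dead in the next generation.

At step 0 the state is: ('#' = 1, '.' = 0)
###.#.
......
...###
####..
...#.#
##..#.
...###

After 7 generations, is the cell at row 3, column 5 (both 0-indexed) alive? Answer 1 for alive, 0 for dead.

0) ###.#.
......
...###
####..
...#.#
##..#.
...###
1) ###.#.
###...
##.###
##....
...#.#
#.#...
......
2) #.##.#
......
...##.
.#.#..
..#..#
......
#.##.#
3) #.##.#
..#..#
..###.
...#..
..#...
######
#.##.#
4) ......
#....#
..#.#.
....#.
#....#
......
......
5) ......
.....#
...##.
...##.
.....#
......
......
6) ......
....#.
...#.#
...#.#
....#.
......
......
7) ......
....#.
...#.#
...#.#
....#.
......
......

1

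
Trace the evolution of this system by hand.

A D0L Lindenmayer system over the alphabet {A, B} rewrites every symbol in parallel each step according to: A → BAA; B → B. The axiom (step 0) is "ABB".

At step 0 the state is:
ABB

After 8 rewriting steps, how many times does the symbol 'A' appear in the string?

256

k=0  ABB
k=1  BAABB
k=2  BBAABAABB
k=3  BBBAABAABBAABAABB
k=4  BBBBAABAABBAABAABBBAABAABBAABAABB
k=5  BBBBBAABAABBAABAABBBAABAABBAABAABBBBAABAABBAABAABBBAABAABBAABAABB
k=6  BBBBBBAABAABBAABAABBBAABAABBAABAABBBBAABAABBAABAABBBAABAAB…BAABBAABAABBBAABAABBAABAABBBBAABAABBAABAABBBAABAABBAABAABB  (len 129)
k=7  BBBBBBBAABAABBAABAABBBAABAABBAABAABBBBAABAABBAABAABBBAABAA…BAABBAABAABBBAABAABBAABAABBBBAABAABBAABAABBBAABAABBAABAABB  (len 257)
k=8  BBBBBBBBAABAABBAABAABBBAABAABBAABAABBBBAABAABBAABAABBBAABA…BAABBAABAABBBAABAABBAABAABBBBAABAABBAABAABBBAABAABBAABAABB  (len 513)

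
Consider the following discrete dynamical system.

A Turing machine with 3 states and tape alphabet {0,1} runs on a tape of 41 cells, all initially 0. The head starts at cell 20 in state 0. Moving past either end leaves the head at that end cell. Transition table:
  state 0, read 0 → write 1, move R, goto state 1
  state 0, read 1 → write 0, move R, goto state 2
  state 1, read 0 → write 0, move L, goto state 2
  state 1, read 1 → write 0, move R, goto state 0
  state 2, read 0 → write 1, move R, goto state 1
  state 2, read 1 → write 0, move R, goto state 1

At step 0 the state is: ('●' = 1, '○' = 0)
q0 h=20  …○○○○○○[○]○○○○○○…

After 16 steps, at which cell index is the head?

20

gen 0: q0 h=20  …○○○○○○[○]○○○○○○…
gen 1: q1 h=21  …○○○○○●[○]○○○○○○…
gen 2: q2 h=20  …○○○○○○[●]○○○○○○…
gen 3: q1 h=21  …○○○○○○[○]○○○○○○…
gen 4: q2 h=20  …○○○○○○[○]○○○○○○…
gen 5: q1 h=21  …○○○○○●[○]○○○○○○…
gen 6: q2 h=20  …○○○○○○[●]○○○○○○…
gen 7: q1 h=21  …○○○○○○[○]○○○○○○…
gen 8: q2 h=20  …○○○○○○[○]○○○○○○…
gen 9: q1 h=21  …○○○○○●[○]○○○○○○…
gen 10: q2 h=20  …○○○○○○[●]○○○○○○…
gen 11: q1 h=21  …○○○○○○[○]○○○○○○…
gen 12: q2 h=20  …○○○○○○[○]○○○○○○…
gen 13: q1 h=21  …○○○○○●[○]○○○○○○…
gen 14: q2 h=20  …○○○○○○[●]○○○○○○…
gen 15: q1 h=21  …○○○○○○[○]○○○○○○…
gen 16: q2 h=20  …○○○○○○[○]○○○○○○…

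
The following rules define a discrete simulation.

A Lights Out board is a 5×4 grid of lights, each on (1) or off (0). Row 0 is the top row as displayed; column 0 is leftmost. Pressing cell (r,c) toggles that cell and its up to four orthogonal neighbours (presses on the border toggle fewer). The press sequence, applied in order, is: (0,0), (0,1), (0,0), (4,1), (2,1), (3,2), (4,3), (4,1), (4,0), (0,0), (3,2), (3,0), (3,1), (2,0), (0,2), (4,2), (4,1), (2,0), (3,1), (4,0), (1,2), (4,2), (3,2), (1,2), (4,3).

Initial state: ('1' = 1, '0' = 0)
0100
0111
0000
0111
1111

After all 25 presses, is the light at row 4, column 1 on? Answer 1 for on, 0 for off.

0

gen 0: 0100
0111
0000
0111
1111
gen 1: 1000
1111
0000
0111
1111
gen 2: 0110
1011
0000
0111
1111
gen 3: 1010
0011
0000
0111
1111
gen 4: 1010
0011
0000
0011
0001
gen 5: 1010
0111
1110
0111
0001
gen 6: 1010
0111
1100
0000
0011
gen 7: 1010
0111
1100
0001
0000
gen 8: 1010
0111
1100
0101
1110
gen 9: 1010
0111
1100
1101
0010
gen 10: 0110
1111
1100
1101
0010
gen 11: 0110
1111
1110
1010
0000
gen 12: 0110
1111
0110
0110
1000
gen 13: 0110
1111
0010
1000
1100
gen 14: 0110
0111
1110
0000
1100
gen 15: 0001
0101
1110
0000
1100
gen 16: 0001
0101
1110
0010
1011
gen 17: 0001
0101
1110
0110
0101
gen 18: 0001
1101
0010
1110
0101
gen 19: 0001
1101
0110
0000
0001
gen 20: 0001
1101
0110
1000
1101
gen 21: 0011
1010
0100
1000
1101
gen 22: 0011
1010
0100
1010
1010
gen 23: 0011
1010
0110
1101
1000
gen 24: 0001
1101
0100
1101
1000
gen 25: 0001
1101
0100
1100
1011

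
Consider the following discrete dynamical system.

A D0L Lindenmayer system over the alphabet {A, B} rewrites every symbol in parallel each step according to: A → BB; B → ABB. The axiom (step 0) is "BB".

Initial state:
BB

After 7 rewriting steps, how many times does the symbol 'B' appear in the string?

1792

k=0  BB
k=1  ABBABB
k=2  BBABBABBBBABBABB
k=3  ABBABBBBABBABBBBABBABBABBABBBBABBABBBBABBABB
k=4  BBABBABBBBABBABBABBABBBBABBABBBBABBABBABBABBBBABBABBBBABBABBBBABBABBBBABBABBABBABBBBABBABBBBABBABBABBABBBBABBABBBBABBABB
k=5  ABBABBBBABBABBBBABBABBABBABBBBABBABBBBABBABBBBABBABBBBABBA…ABBABBBBABBABBABBABBBBABBABBBBABBABBABBABBBBABBABBBBABBABB  (len 328)
k=6  BBABBABBBBABBABBABBABBBBABBABBBBABBABBABBABBBBABBABBBBABBA…ABBABBBBABBABBABBABBBBABBABBBBABBABBABBABBBBABBABBBBABBABB  (len 896)
k=7  ABBABBBBABBABBBBABBABBABBABBBBABBABBBBABBABBBBABBABBBBABBA…ABBABBBBABBABBABBABBBBABBABBBBABBABBABBABBBBABBABBBBABBABB  (len 2448)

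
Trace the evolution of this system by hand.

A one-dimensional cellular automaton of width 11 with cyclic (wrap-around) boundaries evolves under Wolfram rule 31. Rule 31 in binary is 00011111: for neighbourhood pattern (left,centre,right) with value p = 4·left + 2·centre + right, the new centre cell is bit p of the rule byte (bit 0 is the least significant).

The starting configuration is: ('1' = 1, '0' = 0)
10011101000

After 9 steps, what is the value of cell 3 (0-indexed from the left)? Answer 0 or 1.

t=0: 10011101000
t=1: 11110001111
t=2: 00001111000
t=3: 11111000111
t=4: 00000111100
t=5: 11111100011
t=6: 00000011110
t=7: 11111110001
t=8: 00000001111
t=9: 11111111000

1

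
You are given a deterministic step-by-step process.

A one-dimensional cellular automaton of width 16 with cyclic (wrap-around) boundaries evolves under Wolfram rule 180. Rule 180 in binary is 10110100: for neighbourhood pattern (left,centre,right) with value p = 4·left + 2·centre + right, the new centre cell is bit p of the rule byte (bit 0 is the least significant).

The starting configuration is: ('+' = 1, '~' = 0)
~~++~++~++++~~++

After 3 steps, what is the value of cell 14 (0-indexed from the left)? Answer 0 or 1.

gen 0: ~~++~++~++++~~++
gen 1: +~~~+~~+~++~+~~~
gen 2: ++~~++~++~~+++~~
gen 3: ~~+~~~+~~+~~+~+~

1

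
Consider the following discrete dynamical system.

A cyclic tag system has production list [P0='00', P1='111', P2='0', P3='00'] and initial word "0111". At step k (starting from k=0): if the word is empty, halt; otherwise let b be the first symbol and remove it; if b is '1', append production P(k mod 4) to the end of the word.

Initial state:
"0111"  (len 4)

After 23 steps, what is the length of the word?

gen 0: "0111"  (len 4)
gen 1: "111"  (len 3)
gen 2: "11111"  (len 5)
gen 3: "11110"  (len 5)
gen 4: "111000"  (len 6)
gen 5: "1100000"  (len 7)
gen 6: "100000111"  (len 9)
gen 7: "000001110"  (len 9)
gen 8: "00001110"  (len 8)
gen 9: "0001110"  (len 7)
gen 10: "001110"  (len 6)
gen 11: "01110"  (len 5)
gen 12: "1110"  (len 4)
gen 13: "11000"  (len 5)
gen 14: "1000111"  (len 7)
gen 15: "0001110"  (len 7)
gen 16: "001110"  (len 6)
gen 17: "01110"  (len 5)
gen 18: "1110"  (len 4)
gen 19: "1100"  (len 4)
gen 20: "10000"  (len 5)
gen 21: "000000"  (len 6)
gen 22: "00000"  (len 5)
gen 23: "0000"  (len 4)

4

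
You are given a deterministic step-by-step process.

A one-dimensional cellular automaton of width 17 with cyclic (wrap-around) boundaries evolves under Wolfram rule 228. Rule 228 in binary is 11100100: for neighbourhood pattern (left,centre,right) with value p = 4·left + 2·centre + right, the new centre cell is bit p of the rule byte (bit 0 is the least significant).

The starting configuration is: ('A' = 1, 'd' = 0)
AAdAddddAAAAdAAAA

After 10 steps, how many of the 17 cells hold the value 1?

3

gen 0: AAdAddddAAAAdAAAA
gen 1: AAAAdddddAAAAdAAA
gen 2: AAAAddddddAAAAdAA
gen 3: AAAAdddddddAAAAdA
gen 4: AAAAddddddddAAAAd
gen 5: dAAAdddddddddAAAA
gen 6: AdAAddddddddddAAA
gen 7: AAdAdddddddddddAA
gen 8: AAAAddddddddddddA
gen 9: AAAAddddddddddddd
gen 10: dAAAddddddddddddd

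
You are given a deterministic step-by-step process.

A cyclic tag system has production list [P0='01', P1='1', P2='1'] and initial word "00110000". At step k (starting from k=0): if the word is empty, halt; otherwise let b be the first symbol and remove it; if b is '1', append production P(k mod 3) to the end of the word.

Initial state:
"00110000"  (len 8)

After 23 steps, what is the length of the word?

3

k=0  "00110000"  (len 8)
k=1  "0110000"  (len 7)
k=2  "110000"  (len 6)
k=3  "100001"  (len 6)
k=4  "0000101"  (len 7)
k=5  "000101"  (len 6)
k=6  "00101"  (len 5)
k=7  "0101"  (len 4)
k=8  "101"  (len 3)
k=9  "011"  (len 3)
k=10  "11"  (len 2)
k=11  "11"  (len 2)
k=12  "11"  (len 2)
k=13  "101"  (len 3)
k=14  "011"  (len 3)
k=15  "11"  (len 2)
k=16  "101"  (len 3)
k=17  "011"  (len 3)
k=18  "11"  (len 2)
k=19  "101"  (len 3)
k=20  "011"  (len 3)
k=21  "11"  (len 2)
k=22  "101"  (len 3)
k=23  "011"  (len 3)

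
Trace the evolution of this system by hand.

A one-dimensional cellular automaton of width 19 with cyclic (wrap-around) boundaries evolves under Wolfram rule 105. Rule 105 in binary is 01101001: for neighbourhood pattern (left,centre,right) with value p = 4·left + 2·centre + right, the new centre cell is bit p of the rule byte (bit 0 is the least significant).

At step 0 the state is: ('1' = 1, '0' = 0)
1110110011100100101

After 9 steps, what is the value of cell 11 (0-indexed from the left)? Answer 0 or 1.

[0] 1110110011100100101
[1] 0011110010100000011
[2] 0010010001001111011
[3] 0000000100001001111
[4] 0111110001100001001
[5] 1100010101101100000
[6] 1101001011111101110
[7] 1110000110000111011
[8] 0010110110110101110
[9] 1001111111111011010

1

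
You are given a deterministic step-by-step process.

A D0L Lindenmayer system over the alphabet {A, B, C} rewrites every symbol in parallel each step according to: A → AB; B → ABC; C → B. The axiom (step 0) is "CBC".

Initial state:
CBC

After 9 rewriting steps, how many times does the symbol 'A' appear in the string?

1202

gen 0: CBC
gen 1: BABCB
gen 2: ABCABABCBABC
gen 3: ABABCBABABCABABCBABCABABCB
gen 4: ABABCABABCBABCABABCABABCBABABCABABCBABCABABCBABABCABABCBABC
gen 5: ABABCABABCBABABCABABCBABCABABCBABABCABABCBABABCABABCBABCAB…ABCBABCABABCBABABCABABCBABCABABCABABCBABABCABABCBABCABABCB  (len 132)
gen 6: ABABCABABCBABABCABABCBABCABABCABABCBABABCABABCBABCABABCBAB…BABCABABCBABCABABCABABCBABABCABABCBABCABABCBABABCABABCBABC  (len 297)
gen 7: ABABCABABCBABABCABABCBABCABABCABABCBABABCABABCBABCABABCBAB…ABCBABCABABCBABABCABABCBABCABABCABABCBABABCABABCBABCABABCB  (len 667)
gen 8: ABABCABABCBABABCABABCBABCABABCABABCBABABCABABCBABCABABCBAB…BABCABABCBABCABABCABABCBABABCABABCBABCABABCBABABCABABCBABC  (len 1499)
gen 9: ABABCABABCBABABCABABCBABCABABCABABCBABABCABABCBABCABABCBAB…ABCBABCABABCBABABCABABCBABCABABCABABCBABABCABABCBABCABABCB  (len 3368)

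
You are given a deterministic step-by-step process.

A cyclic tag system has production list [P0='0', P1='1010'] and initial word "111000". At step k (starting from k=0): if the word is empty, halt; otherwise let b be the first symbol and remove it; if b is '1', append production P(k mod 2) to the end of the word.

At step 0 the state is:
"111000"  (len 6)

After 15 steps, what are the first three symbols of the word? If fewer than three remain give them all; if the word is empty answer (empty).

k=0  "111000"  (len 6)
k=1  "110000"  (len 6)
k=2  "100001010"  (len 9)
k=3  "000010100"  (len 9)
k=4  "00010100"  (len 8)
k=5  "0010100"  (len 7)
k=6  "010100"  (len 6)
k=7  "10100"  (len 5)
k=8  "01001010"  (len 8)
k=9  "1001010"  (len 7)
k=10  "0010101010"  (len 10)
k=11  "010101010"  (len 9)
k=12  "10101010"  (len 8)
k=13  "01010100"  (len 8)
k=14  "1010100"  (len 7)
k=15  "0101000"  (len 7)

010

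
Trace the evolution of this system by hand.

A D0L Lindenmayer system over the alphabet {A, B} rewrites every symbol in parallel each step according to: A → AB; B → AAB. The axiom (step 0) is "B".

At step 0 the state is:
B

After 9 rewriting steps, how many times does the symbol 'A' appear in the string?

gen 0: B
gen 1: AAB
gen 2: ABABAAB
gen 3: ABAABABAABABABAAB
gen 4: ABAABABABAABABAABABABAABABAABABAABABABAAB
gen 5: ABAABABABAABABAABABAABABABAABABAABABABAABABAABABAABABABAABABAABABABAABABAABABABAABABAABABAABABABAAB
gen 6: ABAABABABAABABAABABAABABABAABABAABABABAABABAABABABAABABAAB…ABAABABAABABABAABABAABABABAABABAABABABAABABAABABAABABABAAB  (len 239)
gen 7: ABAABABABAABABAABABAABABABAABABAABABABAABABAABABABAABABAAB…ABAABABAABABABAABABAABABABAABABAABABABAABABAABABAABABABAAB  (len 577)
gen 8: ABAABABABAABABAABABAABABABAABABAABABABAABABAABABABAABABAAB…ABAABABAABABABAABABAABABABAABABAABABABAABABAABABAABABABAAB  (len 1393)
gen 9: ABAABABABAABABAABABAABABABAABABAABABABAABABAABABABAABABAAB…ABAABABAABABABAABABAABABABAABABAABABABAABABAABABAABABABAAB  (len 3363)

1970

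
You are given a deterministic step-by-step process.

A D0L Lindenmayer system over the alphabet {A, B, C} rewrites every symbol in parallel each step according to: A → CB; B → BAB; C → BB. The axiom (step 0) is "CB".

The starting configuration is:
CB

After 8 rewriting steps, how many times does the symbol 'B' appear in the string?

[0] CB
[1] BBBAB
[2] BABBABBABCBBAB
[3] BABCBBABBABCBBABBABCBBABBBBABBABCBBAB
[4] BABCBBABBBBABBABCBBABBABCBBABBBBABBABCBBABBABCBBABBBBABBABCBBABBABBABBABCBBABBABCBBABBBBABBABCBBAB
[5] BABCBBABBBBABBABCBBABBABBABBABCBBABBABCBBABBBBABBABCBBABBA…ABBABCBBABBBBABBABCBBABBABBABBABCBBABBABCBBABBBBABBABCBBAB  (len 261)
[6] BABCBBABBBBABBABCBBABBABBABBABCBBABBABCBBABBBBABBABCBBABBA…ABBABCBBABBBBABBABCBBABBABBABBABCBBABBABCBBABBBBABBABCBBAB  (len 694)
[7] BABCBBABBBBABBABCBBABBABBABBABCBBABBABCBBABBBBABBABCBBABBA…ABBABCBBABBBBABBABCBBABBABBABBABCBBABBABCBBABBBBABBABCBBAB  (len 1845)
[8] BABCBBABBBBABBABCBBABBABBABBABCBBABBABCBBABBBBABBABCBBABBA…ABBABCBBABBBBABBABCBBABBABBABBABCBBABBABCBBABBBBABBABCBBAB  (len 4906)

3233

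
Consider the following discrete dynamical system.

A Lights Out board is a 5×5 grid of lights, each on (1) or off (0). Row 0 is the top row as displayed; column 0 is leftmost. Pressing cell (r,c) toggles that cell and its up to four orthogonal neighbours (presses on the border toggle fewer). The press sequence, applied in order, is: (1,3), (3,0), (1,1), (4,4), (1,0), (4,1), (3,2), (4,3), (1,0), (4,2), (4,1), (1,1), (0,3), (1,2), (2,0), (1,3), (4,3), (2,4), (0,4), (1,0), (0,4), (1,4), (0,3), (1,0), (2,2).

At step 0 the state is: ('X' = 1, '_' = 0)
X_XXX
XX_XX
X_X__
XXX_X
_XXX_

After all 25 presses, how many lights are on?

k=0  X_XXX
XX_XX
X_X__
XXX_X
_XXX_
k=1  X_X_X
XXX__
X_XX_
XXX_X
_XXX_
k=2  X_X_X
XXX__
__XX_
__X_X
XXXX_
k=3  XXX_X
_____
_XXX_
__X_X
XXXX_
k=4  XXX_X
_____
_XXX_
__X__
XXX_X
k=5  _XX_X
XX___
XXXX_
__X__
XXX_X
k=6  _XX_X
XX___
XXXX_
_XX__
____X
k=7  _XX_X
XX___
XX_X_
___X_
__X_X
k=8  _XX_X
XX___
XX_X_
_____
___X_
k=9  XXX_X
_____
_X_X_
_____
___X_
k=10  XXX_X
_____
_X_X_
__X__
_XX__
k=11  XXX_X
_____
_X_X_
_XX__
X____
k=12  X_X_X
XXX__
___X_
_XX__
X____
k=13  X__X_
XXXX_
___X_
_XX__
X____
k=14  X_XX_
X____
__XX_
_XX__
X____
k=15  X_XX_
_____
XXXX_
XXX__
X____
k=16  X_X__
__XXX
XXX__
XXX__
X____
k=17  X_X__
__XXX
XXX__
XXXX_
X_XXX
k=18  X_X__
__XX_
XXXXX
XXXXX
X_XXX
k=19  X_XXX
__XXX
XXXXX
XXXXX
X_XXX
k=20  __XXX
XXXXX
_XXXX
XXXXX
X_XXX
k=21  __X__
XXXX_
_XXXX
XXXXX
X_XXX
k=22  __X_X
XXX_X
_XXX_
XXXXX
X_XXX
k=23  ___X_
XXXXX
_XXX_
XXXXX
X_XXX
k=24  X__X_
__XXX
XXXX_
XXXXX
X_XXX
k=25  X__X_
___XX
X____
XX_XX
X_XXX

13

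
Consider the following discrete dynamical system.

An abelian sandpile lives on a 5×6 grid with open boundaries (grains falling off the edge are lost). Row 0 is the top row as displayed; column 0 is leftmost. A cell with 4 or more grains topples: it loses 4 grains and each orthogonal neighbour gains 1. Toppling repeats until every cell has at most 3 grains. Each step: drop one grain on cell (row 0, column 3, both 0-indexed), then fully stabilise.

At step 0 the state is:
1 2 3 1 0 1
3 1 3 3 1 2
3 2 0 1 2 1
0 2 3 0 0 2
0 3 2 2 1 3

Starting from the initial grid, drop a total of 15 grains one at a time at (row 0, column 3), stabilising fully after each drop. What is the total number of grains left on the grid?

54

step 0: 1 2 3 1 0 1
3 1 3 3 1 2
3 2 0 1 2 1
0 2 3 0 0 2
0 3 2 2 1 3
step 1: 1 2 3 2 0 1
3 1 3 3 1 2
3 2 0 1 2 1
0 2 3 0 0 2
0 3 2 2 1 3
step 2: 1 2 3 3 0 1
3 1 3 3 1 2
3 2 0 1 2 1
0 2 3 0 0 2
0 3 2 2 1 3
step 3: 1 3 1 2 1 1
3 2 1 1 2 2
3 2 1 2 2 1
0 2 3 0 0 2
0 3 2 2 1 3
step 4: 1 3 1 3 1 1
3 2 1 1 2 2
3 2 1 2 2 1
0 2 3 0 0 2
0 3 2 2 1 3
step 5: 1 3 2 0 2 1
3 2 1 2 2 2
3 2 1 2 2 1
0 2 3 0 0 2
0 3 2 2 1 3
step 6: 1 3 2 1 2 1
3 2 1 2 2 2
3 2 1 2 2 1
0 2 3 0 0 2
0 3 2 2 1 3
step 7: 1 3 2 2 2 1
3 2 1 2 2 2
3 2 1 2 2 1
0 2 3 0 0 2
0 3 2 2 1 3
step 8: 1 3 2 3 2 1
3 2 1 2 2 2
3 2 1 2 2 1
0 2 3 0 0 2
0 3 2 2 1 3
step 9: 1 3 3 0 3 1
3 2 1 3 2 2
3 2 1 2 2 1
0 2 3 0 0 2
0 3 2 2 1 3
step 10: 1 3 3 1 3 1
3 2 1 3 2 2
3 2 1 2 2 1
0 2 3 0 0 2
0 3 2 2 1 3
step 11: 1 3 3 2 3 1
3 2 1 3 2 2
3 2 1 2 2 1
0 2 3 0 0 2
0 3 2 2 1 3
step 12: 1 3 3 3 3 1
3 2 1 3 2 2
3 2 1 2 2 1
0 2 3 0 0 2
0 3 2 2 1 3
step 13: 2 0 1 3 1 2
3 3 3 1 0 3
3 2 1 3 3 1
0 2 3 0 0 2
0 3 2 2 1 3
step 14: 2 0 2 0 2 2
3 3 3 2 0 3
3 2 1 3 3 1
0 2 3 0 0 2
0 3 2 2 1 3
step 15: 2 0 2 1 2 2
3 3 3 2 0 3
3 2 1 3 3 1
0 2 3 0 0 2
0 3 2 2 1 3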